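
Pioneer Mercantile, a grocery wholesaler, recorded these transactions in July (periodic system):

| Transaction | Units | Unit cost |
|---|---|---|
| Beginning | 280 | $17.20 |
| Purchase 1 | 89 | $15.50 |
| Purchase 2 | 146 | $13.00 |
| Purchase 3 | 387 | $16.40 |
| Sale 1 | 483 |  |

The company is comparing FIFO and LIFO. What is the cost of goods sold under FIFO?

COGS = $7,677.50

FIFO COGS: 280 @ $17.20 + 89 @ $15.50 + 114 @ $13.00 = $7,677.50
LIFO COGS: 387 @ $16.40 + 96 @ $13.00 = $7,594.80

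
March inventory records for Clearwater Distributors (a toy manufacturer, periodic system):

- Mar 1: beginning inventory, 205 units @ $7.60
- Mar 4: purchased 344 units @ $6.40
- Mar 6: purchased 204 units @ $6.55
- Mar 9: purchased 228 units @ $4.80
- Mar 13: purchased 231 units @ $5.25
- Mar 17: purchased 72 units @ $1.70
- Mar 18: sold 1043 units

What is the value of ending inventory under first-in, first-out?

Mar 18, 1043 sold [FIFO — oldest first]: 205 @ $7.60 + 344 @ $6.40 + 204 @ $6.55 + 228 @ $4.80 + 62 @ $5.25 = $6,515.70
Ending inventory: 169 @ $5.25 + 72 @ $1.70 = $1,009.65

Ending inventory = $1,009.65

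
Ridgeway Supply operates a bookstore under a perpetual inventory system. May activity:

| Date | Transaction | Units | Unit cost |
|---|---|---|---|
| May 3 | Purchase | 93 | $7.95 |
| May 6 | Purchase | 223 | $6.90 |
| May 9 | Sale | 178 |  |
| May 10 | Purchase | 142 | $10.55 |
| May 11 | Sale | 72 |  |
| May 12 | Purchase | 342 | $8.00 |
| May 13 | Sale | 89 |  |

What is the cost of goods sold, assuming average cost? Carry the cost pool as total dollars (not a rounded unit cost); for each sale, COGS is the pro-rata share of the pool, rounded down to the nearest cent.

After May 3: 93 on hand, pool $739.35 (≈ $7.9500 each)
After May 6: 316 on hand, pool $2,278.05 (≈ $7.2090 each)
May 9, sell 178: 178/316 × $2,278.05 → $1,283.20
After May 10: 280 on hand, pool $2,492.95 (≈ $8.9034 each)
May 11, sell 72: 72/280 × $2,492.95 → $641.04
After May 12: 550 on hand, pool $4,587.91 (≈ $8.3417 each)
May 13, sell 89: 89/550 × $4,587.91 → $742.40
Total COGS = $1,283.20 + $641.04 + $742.40 = $2,666.64
Ending inventory (cost pool remaining) = $3,845.51
Check: goods available $6,512.15 = COGS $2,666.64 + ending $3,845.51

COGS = $2,666.64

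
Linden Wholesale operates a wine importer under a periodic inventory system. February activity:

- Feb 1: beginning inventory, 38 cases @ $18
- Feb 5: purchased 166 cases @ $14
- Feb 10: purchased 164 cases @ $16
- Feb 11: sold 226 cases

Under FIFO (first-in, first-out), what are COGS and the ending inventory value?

Feb 11, 226 sold [FIFO — oldest first]: 38 @ $18 + 166 @ $14 + 22 @ $16 = $3,360
Ending inventory: 142 @ $16 = $2,272

COGS = $3,360; ending inventory = $2,272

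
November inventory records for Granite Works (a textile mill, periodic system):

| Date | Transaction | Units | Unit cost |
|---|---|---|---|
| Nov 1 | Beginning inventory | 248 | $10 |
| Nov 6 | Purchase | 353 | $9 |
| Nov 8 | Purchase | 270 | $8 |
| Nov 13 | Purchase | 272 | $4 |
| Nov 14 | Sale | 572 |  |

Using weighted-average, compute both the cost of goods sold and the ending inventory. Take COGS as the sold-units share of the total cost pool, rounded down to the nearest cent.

COGS = $4,456.39; ending inventory = $4,448.61

Nov 14, sell 572: 572/1143 × $8,905.00 → $4,456.39
Ending inventory (cost pool remaining) = $4,448.61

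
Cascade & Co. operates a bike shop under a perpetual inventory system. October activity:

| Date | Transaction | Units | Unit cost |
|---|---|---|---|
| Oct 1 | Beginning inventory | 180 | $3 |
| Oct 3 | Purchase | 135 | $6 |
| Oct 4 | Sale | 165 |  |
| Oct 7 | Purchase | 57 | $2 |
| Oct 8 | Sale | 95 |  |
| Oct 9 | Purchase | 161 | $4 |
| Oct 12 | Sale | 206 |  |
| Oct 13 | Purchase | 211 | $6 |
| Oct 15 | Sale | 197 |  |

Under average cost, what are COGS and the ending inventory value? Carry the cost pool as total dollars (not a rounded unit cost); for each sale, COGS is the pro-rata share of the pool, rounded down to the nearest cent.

After Oct 1: 180 on hand, pool $540.00 (≈ $3.0000 each)
After Oct 3: 315 on hand, pool $1,350.00 (≈ $4.2857 each)
Oct 4, sell 165: 165/315 × $1,350.00 → $707.14
After Oct 7: 207 on hand, pool $756.86 (≈ $3.6563 each)
Oct 8, sell 95: 95/207 × $756.86 → $347.35
After Oct 9: 273 on hand, pool $1,053.51 (≈ $3.8590 each)
Oct 12, sell 206: 206/273 × $1,053.51 → $794.95
After Oct 13: 278 on hand, pool $1,524.56 (≈ $5.4840 each)
Oct 15, sell 197: 197/278 × $1,524.56 → $1,080.35
Total COGS = $707.14 + $347.35 + $794.95 + $1,080.35 = $2,929.79
Ending inventory (cost pool remaining) = $444.21
Check: goods available $3,374.00 = COGS $2,929.79 + ending $444.21

COGS = $2,929.79; ending inventory = $444.21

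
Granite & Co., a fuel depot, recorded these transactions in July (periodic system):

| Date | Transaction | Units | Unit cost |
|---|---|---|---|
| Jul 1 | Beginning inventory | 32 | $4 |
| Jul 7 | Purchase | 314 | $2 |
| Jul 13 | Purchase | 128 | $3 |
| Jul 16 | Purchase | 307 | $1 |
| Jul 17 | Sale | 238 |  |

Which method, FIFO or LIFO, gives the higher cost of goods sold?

FIFO COGS: 32 @ $4 + 206 @ $2 = $540
LIFO COGS: 238 @ $1 = $238

FIFO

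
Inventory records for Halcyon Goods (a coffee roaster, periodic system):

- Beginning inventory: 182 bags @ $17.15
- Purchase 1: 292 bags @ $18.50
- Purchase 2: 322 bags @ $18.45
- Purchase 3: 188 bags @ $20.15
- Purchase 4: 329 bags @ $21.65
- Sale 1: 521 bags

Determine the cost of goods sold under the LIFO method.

COGS = $10,984.85

Sale 1 (521) [LIFO — newest first]: 329 @ $21.65 + 188 @ $20.15 + 4 @ $18.45 = $10,984.85
Ending inventory: 182 @ $17.15 + 292 @ $18.50 + 318 @ $18.45 = $14,390.40
Check: goods available $25,375.25 = COGS $10,984.85 + ending $14,390.40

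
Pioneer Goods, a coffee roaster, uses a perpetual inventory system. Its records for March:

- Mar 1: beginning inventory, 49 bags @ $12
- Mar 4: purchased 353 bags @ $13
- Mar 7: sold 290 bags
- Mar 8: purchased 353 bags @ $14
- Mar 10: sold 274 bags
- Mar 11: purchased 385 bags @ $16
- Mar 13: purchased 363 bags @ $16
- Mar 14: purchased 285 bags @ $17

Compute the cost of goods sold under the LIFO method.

Mar 7, 290 sold [LIFO — newest first]: 290 @ $13 = $3,770
Mar 10, 274 sold [LIFO — newest first]: 274 @ $14 = $3,836
Total COGS = $3,770 + $3,836 = $7,606
Ending inventory: 49 @ $12 + 63 @ $13 + 79 @ $14 + 385 @ $16 + 363 @ $16 + 285 @ $17 = $19,326

COGS = $7,606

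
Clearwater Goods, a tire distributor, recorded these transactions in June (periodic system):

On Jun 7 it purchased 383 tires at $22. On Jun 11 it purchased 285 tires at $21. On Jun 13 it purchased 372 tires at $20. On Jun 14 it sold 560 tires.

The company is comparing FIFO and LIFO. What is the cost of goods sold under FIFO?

COGS = $12,143

FIFO COGS: 383 @ $22 + 177 @ $21 = $12,143
LIFO COGS: 372 @ $20 + 188 @ $21 = $11,388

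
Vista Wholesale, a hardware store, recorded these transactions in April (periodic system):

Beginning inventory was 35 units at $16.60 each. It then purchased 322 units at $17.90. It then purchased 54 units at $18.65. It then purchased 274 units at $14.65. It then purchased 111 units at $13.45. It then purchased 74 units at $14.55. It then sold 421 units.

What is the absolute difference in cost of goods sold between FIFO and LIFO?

$1,471.35

FIFO COGS: 35 @ $16.60 + 322 @ $17.90 + 54 @ $18.65 + 10 @ $14.65 = $7,498.40
LIFO COGS: 74 @ $14.55 + 111 @ $13.45 + 236 @ $14.65 = $6,027.05
Difference = |$7,498.40 − $6,027.05| = $1,471.35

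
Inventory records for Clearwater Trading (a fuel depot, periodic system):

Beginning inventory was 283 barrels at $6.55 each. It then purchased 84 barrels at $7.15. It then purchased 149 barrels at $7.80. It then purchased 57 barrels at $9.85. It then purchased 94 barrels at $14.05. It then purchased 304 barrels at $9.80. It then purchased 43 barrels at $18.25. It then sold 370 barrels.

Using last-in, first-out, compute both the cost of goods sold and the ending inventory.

COGS = $4,087.10; ending inventory = $5,175.45

Sale 1 (370) [LIFO — newest first]: 43 @ $18.25 + 304 @ $9.80 + 23 @ $14.05 = $4,087.10
Ending inventory: 283 @ $6.55 + 84 @ $7.15 + 149 @ $7.80 + 57 @ $9.85 + 71 @ $14.05 = $5,175.45
Check: goods available $9,262.55 = COGS $4,087.10 + ending $5,175.45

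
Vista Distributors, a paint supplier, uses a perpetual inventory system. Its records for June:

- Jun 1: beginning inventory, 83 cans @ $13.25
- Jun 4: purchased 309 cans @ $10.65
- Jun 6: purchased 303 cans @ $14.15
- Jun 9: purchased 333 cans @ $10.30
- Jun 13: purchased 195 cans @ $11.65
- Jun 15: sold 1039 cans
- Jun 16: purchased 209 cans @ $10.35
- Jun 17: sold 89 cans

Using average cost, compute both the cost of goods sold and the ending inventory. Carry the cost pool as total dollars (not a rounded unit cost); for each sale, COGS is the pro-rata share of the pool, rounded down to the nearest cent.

After Jun 1: 83 on hand, pool $1,099.75 (≈ $13.2500 each)
After Jun 4: 392 on hand, pool $4,390.60 (≈ $11.2005 each)
After Jun 6: 695 on hand, pool $8,678.05 (≈ $12.4864 each)
After Jun 9: 1028 on hand, pool $12,107.95 (≈ $11.7782 each)
After Jun 13: 1223 on hand, pool $14,379.70 (≈ $11.7577 each)
Jun 15, sell 1039: 1039/1223 × $14,379.70 → $12,216.27
After Jun 16: 393 on hand, pool $4,326.58 (≈ $11.0091 each)
Jun 17, sell 89: 89/393 × $4,326.58 → $979.81
Total COGS = $12,216.27 + $979.81 = $13,196.08
Ending inventory (cost pool remaining) = $3,346.77

COGS = $13,196.08; ending inventory = $3,346.77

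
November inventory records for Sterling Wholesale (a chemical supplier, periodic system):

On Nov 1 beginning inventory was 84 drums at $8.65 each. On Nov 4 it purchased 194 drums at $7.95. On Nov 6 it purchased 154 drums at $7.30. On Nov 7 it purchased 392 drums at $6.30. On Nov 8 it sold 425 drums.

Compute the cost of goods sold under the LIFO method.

Nov 8, 425 sold [LIFO — newest first]: 392 @ $6.30 + 33 @ $7.30 = $2,710.50
Ending inventory: 84 @ $8.65 + 194 @ $7.95 + 121 @ $7.30 = $3,152.20

COGS = $2,710.50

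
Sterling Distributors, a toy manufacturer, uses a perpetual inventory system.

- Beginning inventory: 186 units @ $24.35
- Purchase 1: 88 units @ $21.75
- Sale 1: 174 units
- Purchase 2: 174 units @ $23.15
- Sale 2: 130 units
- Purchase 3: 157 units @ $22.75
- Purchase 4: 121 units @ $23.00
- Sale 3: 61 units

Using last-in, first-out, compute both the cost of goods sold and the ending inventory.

Sale 1 (174) [LIFO — newest first]: 88 @ $21.75 + 86 @ $24.35 = $4,008.10
Sale 2 (130) [LIFO — newest first]: 130 @ $23.15 = $3,009.50
Sale 3 (61) [LIFO — newest first]: 61 @ $23.00 = $1,403.00
Total COGS = $4,008.10 + $3,009.50 + $1,403.00 = $8,420.60
Ending inventory: 100 @ $24.35 + 44 @ $23.15 + 157 @ $22.75 + 60 @ $23.00 = $8,405.35
Check: goods available $16,825.95 = COGS $8,420.60 + ending $8,405.35

COGS = $8,420.60; ending inventory = $8,405.35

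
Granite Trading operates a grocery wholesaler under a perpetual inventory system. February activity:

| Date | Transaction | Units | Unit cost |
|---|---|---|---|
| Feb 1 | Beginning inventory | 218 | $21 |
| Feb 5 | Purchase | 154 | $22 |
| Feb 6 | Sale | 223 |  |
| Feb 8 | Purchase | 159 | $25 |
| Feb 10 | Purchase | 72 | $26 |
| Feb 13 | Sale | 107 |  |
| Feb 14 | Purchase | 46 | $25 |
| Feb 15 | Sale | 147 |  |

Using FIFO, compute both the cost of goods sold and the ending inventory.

COGS = $10,591; ending inventory = $4,372

Feb 6, 223 sold [FIFO — oldest first]: 218 @ $21 + 5 @ $22 = $4,688
Feb 13, 107 sold [FIFO — oldest first]: 107 @ $22 = $2,354
Feb 15, 147 sold [FIFO — oldest first]: 42 @ $22 + 105 @ $25 = $3,549
Total COGS = $4,688 + $2,354 + $3,549 = $10,591
Ending inventory: 54 @ $25 + 72 @ $26 + 46 @ $25 = $4,372
Check: goods available $14,963 = COGS $10,591 + ending $4,372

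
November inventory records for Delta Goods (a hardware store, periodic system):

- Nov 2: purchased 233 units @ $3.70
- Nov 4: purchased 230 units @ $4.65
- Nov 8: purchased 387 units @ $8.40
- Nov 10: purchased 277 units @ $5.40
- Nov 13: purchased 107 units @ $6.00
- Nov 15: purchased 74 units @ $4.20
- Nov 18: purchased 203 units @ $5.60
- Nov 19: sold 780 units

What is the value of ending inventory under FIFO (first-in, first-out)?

Ending inventory = $4,173.40

Nov 19, 780 sold [FIFO — oldest first]: 233 @ $3.70 + 230 @ $4.65 + 317 @ $8.40 = $4,594.40
Ending inventory: 70 @ $8.40 + 277 @ $5.40 + 107 @ $6.00 + 74 @ $4.20 + 203 @ $5.60 = $4,173.40
Check: goods available $8,767.80 = COGS $4,594.40 + ending $4,173.40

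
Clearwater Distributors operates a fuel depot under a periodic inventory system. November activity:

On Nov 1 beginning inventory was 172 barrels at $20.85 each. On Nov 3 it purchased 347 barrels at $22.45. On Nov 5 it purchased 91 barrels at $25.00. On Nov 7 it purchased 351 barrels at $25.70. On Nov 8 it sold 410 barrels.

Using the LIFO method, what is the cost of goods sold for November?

COGS = $10,495.70

Nov 8, 410 sold [LIFO — newest first]: 351 @ $25.70 + 59 @ $25.00 = $10,495.70
Ending inventory: 172 @ $20.85 + 347 @ $22.45 + 32 @ $25.00 = $12,176.35
Check: goods available $22,672.05 = COGS $10,495.70 + ending $12,176.35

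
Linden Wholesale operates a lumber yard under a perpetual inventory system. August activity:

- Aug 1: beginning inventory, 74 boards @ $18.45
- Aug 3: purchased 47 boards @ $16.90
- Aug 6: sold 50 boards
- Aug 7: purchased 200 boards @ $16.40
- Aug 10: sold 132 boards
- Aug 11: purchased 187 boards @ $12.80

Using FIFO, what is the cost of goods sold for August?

COGS = $3,160.00

Aug 6, 50 sold [FIFO — oldest first]: 50 @ $18.45 = $922.50
Aug 10, 132 sold [FIFO — oldest first]: 24 @ $18.45 + 47 @ $16.90 + 61 @ $16.40 = $2,237.50
Total COGS = $922.50 + $2,237.50 = $3,160.00
Ending inventory: 139 @ $16.40 + 187 @ $12.80 = $4,673.20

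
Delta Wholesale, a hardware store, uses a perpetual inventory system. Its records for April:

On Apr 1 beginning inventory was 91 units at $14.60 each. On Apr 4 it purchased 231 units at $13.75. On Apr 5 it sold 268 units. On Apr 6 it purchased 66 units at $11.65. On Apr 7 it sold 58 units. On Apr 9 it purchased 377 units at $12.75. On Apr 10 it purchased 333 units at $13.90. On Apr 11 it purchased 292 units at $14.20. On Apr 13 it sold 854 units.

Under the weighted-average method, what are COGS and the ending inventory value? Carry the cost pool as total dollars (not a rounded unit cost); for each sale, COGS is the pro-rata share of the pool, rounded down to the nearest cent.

After Apr 1: 91 on hand, pool $1,328.60 (≈ $14.6000 each)
After Apr 4: 322 on hand, pool $4,504.85 (≈ $13.9902 each)
Apr 5, sell 268: 268/322 × $4,504.85 → $3,749.37
After Apr 6: 120 on hand, pool $1,524.38 (≈ $12.7032 each)
Apr 7, sell 58: 58/120 × $1,524.38 → $736.78
After Apr 9: 439 on hand, pool $5,594.35 (≈ $12.7434 each)
After Apr 10: 772 on hand, pool $10,223.05 (≈ $13.2423 each)
After Apr 11: 1064 on hand, pool $14,369.45 (≈ $13.5051 each)
Apr 13, sell 854: 854/1064 × $14,369.45 → $11,533.37
Total COGS = $3,749.37 + $736.78 + $11,533.37 = $16,019.52
Ending inventory (cost pool remaining) = $2,836.08
Check: goods available $18,855.60 = COGS $16,019.52 + ending $2,836.08

COGS = $16,019.52; ending inventory = $2,836.08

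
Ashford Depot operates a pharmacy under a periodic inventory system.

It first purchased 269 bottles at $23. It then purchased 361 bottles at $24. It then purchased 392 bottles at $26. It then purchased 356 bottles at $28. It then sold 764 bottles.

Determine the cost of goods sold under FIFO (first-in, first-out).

COGS = $18,335

Sale 1 (764) [FIFO — oldest first]: 269 @ $23 + 361 @ $24 + 134 @ $26 = $18,335
Ending inventory: 258 @ $26 + 356 @ $28 = $16,676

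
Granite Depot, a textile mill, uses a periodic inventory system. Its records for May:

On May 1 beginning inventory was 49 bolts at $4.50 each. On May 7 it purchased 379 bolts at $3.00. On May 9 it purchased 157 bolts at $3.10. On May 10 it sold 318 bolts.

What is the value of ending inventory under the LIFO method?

May 10, 318 sold [LIFO — newest first]: 157 @ $3.10 + 161 @ $3.00 = $969.70
Ending inventory: 49 @ $4.50 + 218 @ $3.00 = $874.50
Check: goods available $1,844.20 = COGS $969.70 + ending $874.50

Ending inventory = $874.50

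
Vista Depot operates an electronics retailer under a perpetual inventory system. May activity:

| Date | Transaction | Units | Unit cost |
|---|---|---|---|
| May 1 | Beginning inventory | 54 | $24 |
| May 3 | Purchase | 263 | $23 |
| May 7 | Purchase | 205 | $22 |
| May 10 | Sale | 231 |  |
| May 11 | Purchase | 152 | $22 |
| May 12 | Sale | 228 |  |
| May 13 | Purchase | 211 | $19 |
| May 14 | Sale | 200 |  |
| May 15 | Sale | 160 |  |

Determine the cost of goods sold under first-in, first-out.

COGS = $17,954

May 10, 231 sold [FIFO — oldest first]: 54 @ $24 + 177 @ $23 = $5,367
May 12, 228 sold [FIFO — oldest first]: 86 @ $23 + 142 @ $22 = $5,102
May 14, 200 sold [FIFO — oldest first]: 63 @ $22 + 137 @ $22 = $4,400
May 15, 160 sold [FIFO — oldest first]: 15 @ $22 + 145 @ $19 = $3,085
Total COGS = $5,367 + $5,102 + $4,400 + $3,085 = $17,954
Ending inventory: 66 @ $19 = $1,254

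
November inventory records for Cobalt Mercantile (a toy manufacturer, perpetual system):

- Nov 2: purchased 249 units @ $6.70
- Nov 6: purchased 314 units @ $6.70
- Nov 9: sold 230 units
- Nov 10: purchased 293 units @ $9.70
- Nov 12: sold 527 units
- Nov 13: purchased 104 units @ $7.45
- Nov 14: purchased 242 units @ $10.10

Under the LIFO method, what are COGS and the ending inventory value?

Nov 9, 230 sold [LIFO — newest first]: 230 @ $6.70 = $1,541.00
Nov 12, 527 sold [LIFO — newest first]: 293 @ $9.70 + 84 @ $6.70 + 150 @ $6.70 = $4,409.90
Total COGS = $1,541.00 + $4,409.90 = $5,950.90
Ending inventory: 99 @ $6.70 + 104 @ $7.45 + 242 @ $10.10 = $3,882.30
Check: goods available $9,833.20 = COGS $5,950.90 + ending $3,882.30

COGS = $5,950.90; ending inventory = $3,882.30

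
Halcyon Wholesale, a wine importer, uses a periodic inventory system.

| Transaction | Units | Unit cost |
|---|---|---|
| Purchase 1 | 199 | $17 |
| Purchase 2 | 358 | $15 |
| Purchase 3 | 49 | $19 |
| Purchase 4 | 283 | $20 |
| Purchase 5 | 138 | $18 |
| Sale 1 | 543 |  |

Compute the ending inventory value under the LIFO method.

Sale 1 (543) [LIFO — newest first]: 138 @ $18 + 283 @ $20 + 49 @ $19 + 73 @ $15 = $10,170
Ending inventory: 199 @ $17 + 285 @ $15 = $7,658

Ending inventory = $7,658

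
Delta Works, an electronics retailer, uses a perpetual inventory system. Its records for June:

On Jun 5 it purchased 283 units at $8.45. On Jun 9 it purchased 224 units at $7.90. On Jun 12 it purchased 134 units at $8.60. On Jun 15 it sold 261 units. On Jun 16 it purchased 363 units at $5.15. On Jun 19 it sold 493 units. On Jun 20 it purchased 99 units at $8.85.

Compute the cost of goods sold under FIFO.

COGS = $5,895.30

Jun 15, 261 sold [FIFO — oldest first]: 261 @ $8.45 = $2,205.45
Jun 19, 493 sold [FIFO — oldest first]: 22 @ $8.45 + 224 @ $7.90 + 134 @ $8.60 + 113 @ $5.15 = $3,689.85
Total COGS = $2,205.45 + $3,689.85 = $5,895.30
Ending inventory: 250 @ $5.15 + 99 @ $8.85 = $2,163.65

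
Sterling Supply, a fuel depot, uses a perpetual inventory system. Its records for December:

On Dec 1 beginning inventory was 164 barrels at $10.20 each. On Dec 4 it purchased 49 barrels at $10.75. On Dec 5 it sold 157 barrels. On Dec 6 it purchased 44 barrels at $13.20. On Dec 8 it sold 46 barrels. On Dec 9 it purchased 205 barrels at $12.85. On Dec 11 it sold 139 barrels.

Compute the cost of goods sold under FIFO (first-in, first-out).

COGS = $3,872.60

Dec 5, 157 sold [FIFO — oldest first]: 157 @ $10.20 = $1,601.40
Dec 8, 46 sold [FIFO — oldest first]: 7 @ $10.20 + 39 @ $10.75 = $490.65
Dec 11, 139 sold [FIFO — oldest first]: 10 @ $10.75 + 44 @ $13.20 + 85 @ $12.85 = $1,780.55
Total COGS = $1,601.40 + $490.65 + $1,780.55 = $3,872.60
Ending inventory: 120 @ $12.85 = $1,542.00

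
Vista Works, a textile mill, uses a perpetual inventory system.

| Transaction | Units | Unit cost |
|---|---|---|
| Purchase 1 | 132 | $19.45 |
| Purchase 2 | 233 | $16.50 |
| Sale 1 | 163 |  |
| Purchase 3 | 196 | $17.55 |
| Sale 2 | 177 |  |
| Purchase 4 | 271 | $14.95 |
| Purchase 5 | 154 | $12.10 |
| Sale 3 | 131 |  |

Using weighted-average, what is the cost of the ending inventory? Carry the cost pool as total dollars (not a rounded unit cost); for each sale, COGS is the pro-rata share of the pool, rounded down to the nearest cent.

Ending inventory = $7,808.95

After Purchase 1: 132 on hand, pool $2,567.40 (≈ $19.4500 each)
After Purchase 2: 365 on hand, pool $6,411.90 (≈ $17.5668 each)
Sale 1, sell 163: 163/365 × $6,411.90 → $2,863.39
After Purchase 3: 398 on hand, pool $6,988.31 (≈ $17.5586 each)
Sale 2, sell 177: 177/398 × $6,988.31 → $3,107.86
After Purchase 4: 492 on hand, pool $7,931.90 (≈ $16.1217 each)
After Purchase 5: 646 on hand, pool $9,795.30 (≈ $15.1630 each)
Sale 3, sell 131: 131/646 × $9,795.30 → $1,986.35
Total COGS = $2,863.39 + $3,107.86 + $1,986.35 = $7,957.60
Ending inventory (cost pool remaining) = $7,808.95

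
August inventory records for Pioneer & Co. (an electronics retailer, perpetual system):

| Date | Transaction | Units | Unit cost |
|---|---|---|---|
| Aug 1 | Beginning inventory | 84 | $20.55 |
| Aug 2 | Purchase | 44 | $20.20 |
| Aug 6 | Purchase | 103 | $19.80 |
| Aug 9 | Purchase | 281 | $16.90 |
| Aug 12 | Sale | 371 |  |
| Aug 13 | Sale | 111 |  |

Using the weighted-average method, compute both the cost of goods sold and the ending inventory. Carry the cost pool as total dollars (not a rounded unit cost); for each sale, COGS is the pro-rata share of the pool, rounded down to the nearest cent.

COGS = $8,852.32; ending inventory = $550.98

After Aug 1: 84 on hand, pool $1,726.20 (≈ $20.5500 each)
After Aug 2: 128 on hand, pool $2,615.00 (≈ $20.4297 each)
After Aug 6: 231 on hand, pool $4,654.40 (≈ $20.1489 each)
After Aug 9: 512 on hand, pool $9,403.30 (≈ $18.3658 each)
Aug 12, sell 371: 371/512 × $9,403.30 → $6,813.71
Aug 13, sell 111: 111/141 × $2,589.59 → $2,038.61
Total COGS = $6,813.71 + $2,038.61 = $8,852.32
Ending inventory (cost pool remaining) = $550.98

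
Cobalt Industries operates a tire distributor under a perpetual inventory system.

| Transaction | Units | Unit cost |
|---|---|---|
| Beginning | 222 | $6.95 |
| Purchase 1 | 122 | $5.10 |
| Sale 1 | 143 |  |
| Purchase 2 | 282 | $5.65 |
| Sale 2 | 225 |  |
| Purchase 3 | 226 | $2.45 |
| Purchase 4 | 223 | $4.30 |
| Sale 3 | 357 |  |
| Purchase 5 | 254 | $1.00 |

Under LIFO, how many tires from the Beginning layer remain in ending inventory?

201

Sale 1 (143) [LIFO — newest first]: 122 @ $5.10 + 21 @ $6.95 = $768.15
Sale 2 (225) [LIFO — newest first]: 225 @ $5.65 = $1,271.25
Sale 3 (357) [LIFO — newest first]: 223 @ $4.30 + 134 @ $2.45 = $1,287.20
Total COGS = $768.15 + $1,271.25 + $1,287.20 = $3,326.60
Ending inventory: 201 @ $6.95 + 57 @ $5.65 + 92 @ $2.45 + 254 @ $1.00 = $2,198.40
Check: goods available $5,525.00 = COGS $3,326.60 + ending $2,198.40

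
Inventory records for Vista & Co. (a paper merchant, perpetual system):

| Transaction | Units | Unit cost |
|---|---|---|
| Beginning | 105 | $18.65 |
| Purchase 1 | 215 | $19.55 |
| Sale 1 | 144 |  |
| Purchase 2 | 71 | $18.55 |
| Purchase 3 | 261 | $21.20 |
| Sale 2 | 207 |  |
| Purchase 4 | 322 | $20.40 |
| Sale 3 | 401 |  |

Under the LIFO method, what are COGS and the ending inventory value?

COGS = $15,380.95; ending inventory = $4,199.60

Sale 1 (144) [LIFO — newest first]: 144 @ $19.55 = $2,815.20
Sale 2 (207) [LIFO — newest first]: 207 @ $21.20 = $4,388.40
Sale 3 (401) [LIFO — newest first]: 322 @ $20.40 + 54 @ $21.20 + 25 @ $18.55 = $8,177.35
Total COGS = $2,815.20 + $4,388.40 + $8,177.35 = $15,380.95
Ending inventory: 105 @ $18.65 + 71 @ $19.55 + 46 @ $18.55 = $4,199.60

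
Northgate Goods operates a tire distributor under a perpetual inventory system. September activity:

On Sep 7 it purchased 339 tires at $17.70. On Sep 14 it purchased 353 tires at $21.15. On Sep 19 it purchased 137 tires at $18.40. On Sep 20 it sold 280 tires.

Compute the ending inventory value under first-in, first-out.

Ending inventory = $11,031.05

Sep 20, 280 sold [FIFO — oldest first]: 280 @ $17.70 = $4,956.00
Ending inventory: 59 @ $17.70 + 353 @ $21.15 + 137 @ $18.40 = $11,031.05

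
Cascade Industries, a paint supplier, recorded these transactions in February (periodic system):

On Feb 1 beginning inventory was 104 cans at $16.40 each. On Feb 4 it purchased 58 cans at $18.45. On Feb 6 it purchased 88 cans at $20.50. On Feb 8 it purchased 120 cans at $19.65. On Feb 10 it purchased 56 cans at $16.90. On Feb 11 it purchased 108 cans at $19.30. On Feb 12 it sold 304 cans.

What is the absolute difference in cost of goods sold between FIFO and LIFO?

$158.00

FIFO COGS: 104 @ $16.40 + 58 @ $18.45 + 88 @ $20.50 + 54 @ $19.65 = $5,640.80
LIFO COGS: 108 @ $19.30 + 56 @ $16.90 + 120 @ $19.65 + 20 @ $20.50 = $5,798.80
Difference = |$5,640.80 − $5,798.80| = $158.00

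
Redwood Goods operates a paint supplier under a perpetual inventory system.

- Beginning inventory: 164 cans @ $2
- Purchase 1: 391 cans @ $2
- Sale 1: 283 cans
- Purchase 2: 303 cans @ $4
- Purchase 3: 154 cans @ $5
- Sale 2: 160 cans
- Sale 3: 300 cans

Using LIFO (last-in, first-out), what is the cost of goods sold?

Sale 1 (283) [LIFO — newest first]: 283 @ $2 = $566
Sale 2 (160) [LIFO — newest first]: 154 @ $5 + 6 @ $4 = $794
Sale 3 (300) [LIFO — newest first]: 297 @ $4 + 3 @ $2 = $1,194
Total COGS = $566 + $794 + $1,194 = $2,554
Ending inventory: 164 @ $2 + 105 @ $2 = $538

COGS = $2,554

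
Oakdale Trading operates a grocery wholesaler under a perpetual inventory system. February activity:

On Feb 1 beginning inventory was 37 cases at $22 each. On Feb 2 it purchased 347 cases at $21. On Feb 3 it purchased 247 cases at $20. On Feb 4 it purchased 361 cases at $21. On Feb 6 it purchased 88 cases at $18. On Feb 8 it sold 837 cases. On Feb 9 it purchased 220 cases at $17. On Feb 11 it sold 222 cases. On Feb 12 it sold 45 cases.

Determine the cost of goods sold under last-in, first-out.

Feb 8, 837 sold [LIFO — newest first]: 88 @ $18 + 361 @ $21 + 247 @ $20 + 141 @ $21 = $17,066
Feb 11, 222 sold [LIFO — newest first]: 220 @ $17 + 2 @ $21 = $3,782
Feb 12, 45 sold [LIFO — newest first]: 45 @ $21 = $945
Total COGS = $17,066 + $3,782 + $945 = $21,793
Ending inventory: 37 @ $22 + 159 @ $21 = $4,153

COGS = $21,793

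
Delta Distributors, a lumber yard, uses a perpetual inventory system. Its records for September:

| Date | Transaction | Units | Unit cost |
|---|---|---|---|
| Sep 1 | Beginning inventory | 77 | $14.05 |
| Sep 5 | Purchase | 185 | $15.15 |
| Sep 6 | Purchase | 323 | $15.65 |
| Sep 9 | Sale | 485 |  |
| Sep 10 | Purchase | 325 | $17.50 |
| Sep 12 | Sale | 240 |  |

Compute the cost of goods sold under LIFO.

Sep 9, 485 sold [LIFO — newest first]: 323 @ $15.65 + 162 @ $15.15 = $7,509.25
Sep 12, 240 sold [LIFO — newest first]: 240 @ $17.50 = $4,200.00
Total COGS = $7,509.25 + $4,200.00 = $11,709.25
Ending inventory: 77 @ $14.05 + 23 @ $15.15 + 85 @ $17.50 = $2,917.80

COGS = $11,709.25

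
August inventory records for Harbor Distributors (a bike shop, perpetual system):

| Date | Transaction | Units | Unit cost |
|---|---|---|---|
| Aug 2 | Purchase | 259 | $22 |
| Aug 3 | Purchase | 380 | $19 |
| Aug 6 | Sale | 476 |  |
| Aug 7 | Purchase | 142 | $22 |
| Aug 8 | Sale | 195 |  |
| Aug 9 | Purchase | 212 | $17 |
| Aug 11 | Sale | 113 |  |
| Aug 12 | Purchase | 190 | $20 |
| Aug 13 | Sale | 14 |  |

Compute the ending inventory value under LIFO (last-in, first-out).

Ending inventory = $7,623

Aug 6, 476 sold [LIFO — newest first]: 380 @ $19 + 96 @ $22 = $9,332
Aug 8, 195 sold [LIFO — newest first]: 142 @ $22 + 53 @ $22 = $4,290
Aug 11, 113 sold [LIFO — newest first]: 113 @ $17 = $1,921
Aug 13, 14 sold [LIFO — newest first]: 14 @ $20 = $280
Total COGS = $9,332 + $4,290 + $1,921 + $280 = $15,823
Ending inventory: 110 @ $22 + 99 @ $17 + 176 @ $20 = $7,623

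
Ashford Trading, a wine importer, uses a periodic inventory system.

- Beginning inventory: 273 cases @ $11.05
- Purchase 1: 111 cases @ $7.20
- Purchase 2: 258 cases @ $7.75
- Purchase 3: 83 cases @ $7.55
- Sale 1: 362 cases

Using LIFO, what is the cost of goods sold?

Sale 1 (362) [LIFO — newest first]: 83 @ $7.55 + 258 @ $7.75 + 21 @ $7.20 = $2,777.35
Ending inventory: 273 @ $11.05 + 90 @ $7.20 = $3,664.65
Check: goods available $6,442.00 = COGS $2,777.35 + ending $3,664.65

COGS = $2,777.35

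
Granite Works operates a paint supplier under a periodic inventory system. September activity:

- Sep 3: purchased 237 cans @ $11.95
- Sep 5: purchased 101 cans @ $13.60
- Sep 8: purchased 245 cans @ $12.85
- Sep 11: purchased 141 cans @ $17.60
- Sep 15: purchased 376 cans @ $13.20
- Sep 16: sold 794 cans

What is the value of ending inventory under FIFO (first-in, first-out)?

Sep 16, 794 sold [FIFO — oldest first]: 237 @ $11.95 + 101 @ $13.60 + 245 @ $12.85 + 141 @ $17.60 + 70 @ $13.20 = $10,759.60
Ending inventory: 306 @ $13.20 = $4,039.20
Check: goods available $14,798.80 = COGS $10,759.60 + ending $4,039.20

Ending inventory = $4,039.20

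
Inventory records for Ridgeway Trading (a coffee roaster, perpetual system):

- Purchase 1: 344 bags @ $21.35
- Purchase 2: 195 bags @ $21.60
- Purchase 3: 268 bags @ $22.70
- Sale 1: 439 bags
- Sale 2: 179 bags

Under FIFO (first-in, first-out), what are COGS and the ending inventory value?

COGS = $13,349.70; ending inventory = $4,290.30

Sale 1 (439) [FIFO — oldest first]: 344 @ $21.35 + 95 @ $21.60 = $9,396.40
Sale 2 (179) [FIFO — oldest first]: 100 @ $21.60 + 79 @ $22.70 = $3,953.30
Total COGS = $9,396.40 + $3,953.30 = $13,349.70
Ending inventory: 189 @ $22.70 = $4,290.30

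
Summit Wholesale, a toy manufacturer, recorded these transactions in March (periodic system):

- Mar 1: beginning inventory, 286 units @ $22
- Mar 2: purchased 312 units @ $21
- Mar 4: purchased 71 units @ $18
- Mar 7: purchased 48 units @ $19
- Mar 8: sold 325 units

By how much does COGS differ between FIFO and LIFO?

$595

FIFO COGS: 286 @ $22 + 39 @ $21 = $7,111
LIFO COGS: 48 @ $19 + 71 @ $18 + 206 @ $21 = $6,516
Difference = |$7,111 − $6,516| = $595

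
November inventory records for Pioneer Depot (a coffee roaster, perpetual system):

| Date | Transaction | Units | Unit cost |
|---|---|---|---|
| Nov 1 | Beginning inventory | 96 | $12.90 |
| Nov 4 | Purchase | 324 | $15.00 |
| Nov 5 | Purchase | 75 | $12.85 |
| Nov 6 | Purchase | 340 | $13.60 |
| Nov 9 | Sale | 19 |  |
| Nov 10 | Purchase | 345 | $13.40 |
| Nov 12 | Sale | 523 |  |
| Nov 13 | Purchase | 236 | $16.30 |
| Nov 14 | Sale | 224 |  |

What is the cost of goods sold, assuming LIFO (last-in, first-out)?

COGS = $10,953.40

Nov 9, 19 sold [LIFO — newest first]: 19 @ $13.60 = $258.40
Nov 12, 523 sold [LIFO — newest first]: 345 @ $13.40 + 178 @ $13.60 = $7,043.80
Nov 14, 224 sold [LIFO — newest first]: 224 @ $16.30 = $3,651.20
Total COGS = $258.40 + $7,043.80 + $3,651.20 = $10,953.40
Ending inventory: 96 @ $12.90 + 324 @ $15.00 + 75 @ $12.85 + 143 @ $13.60 + 12 @ $16.30 = $9,202.55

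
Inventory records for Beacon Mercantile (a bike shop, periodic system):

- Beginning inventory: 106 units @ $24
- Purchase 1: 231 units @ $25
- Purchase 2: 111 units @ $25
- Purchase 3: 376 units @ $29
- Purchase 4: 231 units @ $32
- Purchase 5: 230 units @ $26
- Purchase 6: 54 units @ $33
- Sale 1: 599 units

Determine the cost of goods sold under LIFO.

COGS = $17,590

Sale 1 (599) [LIFO — newest first]: 54 @ $33 + 230 @ $26 + 231 @ $32 + 84 @ $29 = $17,590
Ending inventory: 106 @ $24 + 231 @ $25 + 111 @ $25 + 292 @ $29 = $19,562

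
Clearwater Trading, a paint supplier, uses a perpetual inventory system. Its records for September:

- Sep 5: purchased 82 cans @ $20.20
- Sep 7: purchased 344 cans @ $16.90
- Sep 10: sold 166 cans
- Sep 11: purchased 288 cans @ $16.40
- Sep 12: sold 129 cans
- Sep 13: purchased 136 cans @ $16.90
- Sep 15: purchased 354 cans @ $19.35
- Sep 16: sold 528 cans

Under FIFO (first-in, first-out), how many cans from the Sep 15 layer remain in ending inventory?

354

Sep 10, 166 sold [FIFO — oldest first]: 82 @ $20.20 + 84 @ $16.90 = $3,076.00
Sep 12, 129 sold [FIFO — oldest first]: 129 @ $16.90 = $2,180.10
Sep 16, 528 sold [FIFO — oldest first]: 131 @ $16.90 + 288 @ $16.40 + 109 @ $16.90 = $8,779.20
Total COGS = $3,076.00 + $2,180.10 + $8,779.20 = $14,035.30
Ending inventory: 27 @ $16.90 + 354 @ $19.35 = $7,306.20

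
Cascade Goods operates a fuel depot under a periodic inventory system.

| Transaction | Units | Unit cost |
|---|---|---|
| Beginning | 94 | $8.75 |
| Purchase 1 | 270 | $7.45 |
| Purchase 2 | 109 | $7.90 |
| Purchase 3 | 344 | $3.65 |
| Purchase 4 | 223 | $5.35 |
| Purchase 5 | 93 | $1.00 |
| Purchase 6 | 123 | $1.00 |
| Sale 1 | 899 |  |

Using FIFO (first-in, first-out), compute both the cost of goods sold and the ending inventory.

COGS = $5,389.40; ending inventory = $970.35

Sale 1 (899) [FIFO — oldest first]: 94 @ $8.75 + 270 @ $7.45 + 109 @ $7.90 + 344 @ $3.65 + 82 @ $5.35 = $5,389.40
Ending inventory: 141 @ $5.35 + 93 @ $1.00 + 123 @ $1.00 = $970.35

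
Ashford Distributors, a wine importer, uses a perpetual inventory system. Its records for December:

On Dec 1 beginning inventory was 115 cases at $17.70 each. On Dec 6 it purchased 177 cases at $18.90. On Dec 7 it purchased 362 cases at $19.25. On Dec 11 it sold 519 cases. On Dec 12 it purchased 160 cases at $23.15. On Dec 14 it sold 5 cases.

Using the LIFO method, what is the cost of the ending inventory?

Dec 11, 519 sold [LIFO — newest first]: 362 @ $19.25 + 157 @ $18.90 = $9,935.80
Dec 14, 5 sold [LIFO — newest first]: 5 @ $23.15 = $115.75
Total COGS = $9,935.80 + $115.75 = $10,051.55
Ending inventory: 115 @ $17.70 + 20 @ $18.90 + 155 @ $23.15 = $6,001.75

Ending inventory = $6,001.75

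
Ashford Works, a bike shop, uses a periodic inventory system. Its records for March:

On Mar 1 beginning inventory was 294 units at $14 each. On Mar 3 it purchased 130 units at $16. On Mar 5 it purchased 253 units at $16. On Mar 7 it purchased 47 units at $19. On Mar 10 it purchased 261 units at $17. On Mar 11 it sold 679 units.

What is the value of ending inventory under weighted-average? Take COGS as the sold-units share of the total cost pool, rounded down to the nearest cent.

Ending inventory = $4,838.22

Mar 11, sell 679: 679/985 × $15,574.00 → $10,735.78
Ending inventory (cost pool remaining) = $4,838.22
Check: goods available $15,574.00 = COGS $10,735.78 + ending $4,838.22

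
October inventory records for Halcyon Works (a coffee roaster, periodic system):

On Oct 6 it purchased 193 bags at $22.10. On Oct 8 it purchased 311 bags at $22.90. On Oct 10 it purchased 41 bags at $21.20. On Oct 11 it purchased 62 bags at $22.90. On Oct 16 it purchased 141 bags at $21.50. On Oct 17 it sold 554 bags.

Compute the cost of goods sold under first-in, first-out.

Oct 17, 554 sold [FIFO — oldest first]: 193 @ $22.10 + 311 @ $22.90 + 41 @ $21.20 + 9 @ $22.90 = $12,462.50
Ending inventory: 53 @ $22.90 + 141 @ $21.50 = $4,245.20

COGS = $12,462.50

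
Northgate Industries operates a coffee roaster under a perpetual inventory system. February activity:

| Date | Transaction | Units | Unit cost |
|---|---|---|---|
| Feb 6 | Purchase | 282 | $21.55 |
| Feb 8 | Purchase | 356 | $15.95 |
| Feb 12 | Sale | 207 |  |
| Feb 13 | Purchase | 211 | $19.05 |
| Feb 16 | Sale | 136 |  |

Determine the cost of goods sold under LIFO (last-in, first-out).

COGS = $5,892.45

Feb 12, 207 sold [LIFO — newest first]: 207 @ $15.95 = $3,301.65
Feb 16, 136 sold [LIFO — newest first]: 136 @ $19.05 = $2,590.80
Total COGS = $3,301.65 + $2,590.80 = $5,892.45
Ending inventory: 282 @ $21.55 + 149 @ $15.95 + 75 @ $19.05 = $9,882.40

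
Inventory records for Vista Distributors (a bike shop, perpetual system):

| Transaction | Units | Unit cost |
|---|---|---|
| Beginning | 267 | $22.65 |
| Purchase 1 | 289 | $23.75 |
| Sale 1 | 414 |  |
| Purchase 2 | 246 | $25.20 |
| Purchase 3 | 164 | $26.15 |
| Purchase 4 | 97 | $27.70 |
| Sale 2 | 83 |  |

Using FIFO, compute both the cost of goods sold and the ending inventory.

COGS = $11,510.05; ending inventory = $14,575.95

Sale 1 (414) [FIFO — oldest first]: 267 @ $22.65 + 147 @ $23.75 = $9,538.80
Sale 2 (83) [FIFO — oldest first]: 83 @ $23.75 = $1,971.25
Total COGS = $9,538.80 + $1,971.25 = $11,510.05
Ending inventory: 59 @ $23.75 + 246 @ $25.20 + 164 @ $26.15 + 97 @ $27.70 = $14,575.95
Check: goods available $26,086.00 = COGS $11,510.05 + ending $14,575.95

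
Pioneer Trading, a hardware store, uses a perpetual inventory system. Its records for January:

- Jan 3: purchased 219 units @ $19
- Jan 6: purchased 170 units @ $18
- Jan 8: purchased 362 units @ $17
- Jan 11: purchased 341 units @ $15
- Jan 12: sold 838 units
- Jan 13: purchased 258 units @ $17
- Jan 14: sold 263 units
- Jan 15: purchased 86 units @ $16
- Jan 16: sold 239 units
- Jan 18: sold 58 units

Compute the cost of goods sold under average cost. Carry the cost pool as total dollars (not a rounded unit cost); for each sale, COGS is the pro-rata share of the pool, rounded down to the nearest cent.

After Jan 3: 219 on hand, pool $4,161.00 (≈ $19.0000 each)
After Jan 6: 389 on hand, pool $7,221.00 (≈ $18.5630 each)
After Jan 8: 751 on hand, pool $13,375.00 (≈ $17.8096 each)
After Jan 11: 1092 on hand, pool $18,490.00 (≈ $16.9322 each)
Jan 12, sell 838: 838/1092 × $18,490.00 → $14,189.21
After Jan 13: 512 on hand, pool $8,686.79 (≈ $16.9664 each)
Jan 14, sell 263: 263/512 × $8,686.79 → $4,462.15
After Jan 15: 335 on hand, pool $5,600.64 (≈ $16.7183 each)
Jan 16, sell 239: 239/335 × $5,600.64 → $3,995.68
Jan 18, sell 58: 58/96 × $1,604.96 → $969.66
Total COGS = $14,189.21 + $4,462.15 + $3,995.68 + $969.66 = $23,616.70
Ending inventory (cost pool remaining) = $635.30

COGS = $23,616.70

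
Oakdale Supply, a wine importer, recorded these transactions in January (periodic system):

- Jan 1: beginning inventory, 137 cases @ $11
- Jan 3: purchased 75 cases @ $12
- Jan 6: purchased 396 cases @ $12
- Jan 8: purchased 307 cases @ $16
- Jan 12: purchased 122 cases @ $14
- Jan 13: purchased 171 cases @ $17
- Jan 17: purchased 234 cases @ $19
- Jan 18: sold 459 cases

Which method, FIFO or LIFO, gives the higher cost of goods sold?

LIFO

FIFO COGS: 137 @ $11 + 75 @ $12 + 247 @ $12 = $5,371
LIFO COGS: 234 @ $19 + 171 @ $17 + 54 @ $14 = $8,109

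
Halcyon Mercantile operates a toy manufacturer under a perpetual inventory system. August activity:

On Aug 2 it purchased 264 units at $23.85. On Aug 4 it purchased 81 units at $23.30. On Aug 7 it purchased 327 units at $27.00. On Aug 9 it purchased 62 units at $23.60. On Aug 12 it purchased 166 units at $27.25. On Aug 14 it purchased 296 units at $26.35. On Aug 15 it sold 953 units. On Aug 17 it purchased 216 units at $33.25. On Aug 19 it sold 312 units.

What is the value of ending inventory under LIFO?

Ending inventory = $3,505.95

Aug 15, 953 sold [LIFO — newest first]: 296 @ $26.35 + 166 @ $27.25 + 62 @ $23.60 + 327 @ $27.00 + 81 @ $23.30 + 21 @ $23.85 = $25,003.45
Aug 19, 312 sold [LIFO — newest first]: 216 @ $33.25 + 96 @ $23.85 = $9,471.60
Total COGS = $25,003.45 + $9,471.60 = $34,475.05
Ending inventory: 147 @ $23.85 = $3,505.95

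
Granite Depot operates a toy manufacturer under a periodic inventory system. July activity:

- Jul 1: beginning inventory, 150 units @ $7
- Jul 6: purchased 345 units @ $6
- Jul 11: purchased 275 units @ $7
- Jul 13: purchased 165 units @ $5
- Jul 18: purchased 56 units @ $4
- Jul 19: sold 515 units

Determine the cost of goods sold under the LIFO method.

Jul 19, 515 sold [LIFO — newest first]: 56 @ $4 + 165 @ $5 + 275 @ $7 + 19 @ $6 = $3,088
Ending inventory: 150 @ $7 + 326 @ $6 = $3,006

COGS = $3,088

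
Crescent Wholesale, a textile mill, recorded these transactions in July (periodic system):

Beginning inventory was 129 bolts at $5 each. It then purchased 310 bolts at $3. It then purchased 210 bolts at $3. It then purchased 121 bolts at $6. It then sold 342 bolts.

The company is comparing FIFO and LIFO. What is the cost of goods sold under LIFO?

COGS = $1,389

FIFO COGS: 129 @ $5 + 213 @ $3 = $1,284
LIFO COGS: 121 @ $6 + 210 @ $3 + 11 @ $3 = $1,389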